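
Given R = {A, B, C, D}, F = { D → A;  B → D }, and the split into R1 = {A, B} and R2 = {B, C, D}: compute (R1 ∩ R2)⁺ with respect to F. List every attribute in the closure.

R1 ∩ R2 = {B}.
B → D applies, adding D
D → A applies, adding A
Closure: {A, B, D}.

A, B, D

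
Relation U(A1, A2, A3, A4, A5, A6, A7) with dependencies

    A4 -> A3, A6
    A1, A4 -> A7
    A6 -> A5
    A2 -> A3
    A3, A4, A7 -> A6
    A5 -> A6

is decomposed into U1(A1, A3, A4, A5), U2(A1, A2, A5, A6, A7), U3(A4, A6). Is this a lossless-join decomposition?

Chase test. Columns are A1, A2, A3, A4, A5, A6, A7; row i has aⱼ where attribute j ∈ Ui, else bᵢⱼ.
Initial tableau (one row per fragment):
  row 1: a1 b12 a3 a4 a5 b16 b17
  row 2: a1 a2 b23 b24 a5 a6 a7
  row 3: b31 b32 b33 a4 b35 a6 b37
Rows 1 and 3 agree on A4; apply A4→A3, A6 and equate their A3, A6 entries.
Rows 1 and 3 agree on A6; apply A6→A5 and equate their A5 entries.
No row becomes fully distinguished — the join is lossy.

No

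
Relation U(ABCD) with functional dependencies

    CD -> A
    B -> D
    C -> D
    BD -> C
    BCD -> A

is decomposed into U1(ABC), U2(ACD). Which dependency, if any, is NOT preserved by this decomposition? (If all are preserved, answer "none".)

none

CD → A lies within U2.
B → D: restricted closure across fragments reaches D.
C → D lies within U2.
BD → C: restricted closure across fragments reaches C.
BCD → A: restricted closure across fragments reaches A.
Every dependency is enforceable on the fragments, so the decomposition is dependency-preserving.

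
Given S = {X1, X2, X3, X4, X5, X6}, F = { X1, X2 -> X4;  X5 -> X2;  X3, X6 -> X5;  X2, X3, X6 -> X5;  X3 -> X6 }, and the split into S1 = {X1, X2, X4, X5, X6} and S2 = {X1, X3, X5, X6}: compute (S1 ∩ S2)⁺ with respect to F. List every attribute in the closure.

X1, X2, X4, X5, X6

S1 ∩ S2 = {X1, X5, X6}.
X5 → X2 applies, adding X2
X1, X2 → X4 applies, adding X4
Closure: {X1, X2, X4, X5, X6}.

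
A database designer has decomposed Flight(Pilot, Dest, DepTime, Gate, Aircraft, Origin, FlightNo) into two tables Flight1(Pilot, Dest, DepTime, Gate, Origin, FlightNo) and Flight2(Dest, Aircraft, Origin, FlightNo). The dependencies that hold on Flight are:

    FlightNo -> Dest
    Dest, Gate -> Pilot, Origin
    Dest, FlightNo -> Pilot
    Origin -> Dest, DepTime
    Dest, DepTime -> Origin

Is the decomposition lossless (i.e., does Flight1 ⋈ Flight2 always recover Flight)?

Common attributes: Flight1 ∩ Flight2 = {Dest, Origin, FlightNo}.
Closure of {Dest, Origin, FlightNo}: Dest, FlightNo → Pilot applies, adding Pilot; Origin → Dest, DepTime applies, adding DepTime. So (Dest, Origin, FlightNo)⁺ = {Pilot, Dest, DepTime, Origin, FlightNo}.
The closure contains neither all of Flight1 = {Pilot, Dest, DepTime, Gate, Origin, FlightNo} nor all of Flight2 = {Dest, Aircraft, Origin, FlightNo}, so the common attributes are not a superkey of either fragment. The join is lossy.

No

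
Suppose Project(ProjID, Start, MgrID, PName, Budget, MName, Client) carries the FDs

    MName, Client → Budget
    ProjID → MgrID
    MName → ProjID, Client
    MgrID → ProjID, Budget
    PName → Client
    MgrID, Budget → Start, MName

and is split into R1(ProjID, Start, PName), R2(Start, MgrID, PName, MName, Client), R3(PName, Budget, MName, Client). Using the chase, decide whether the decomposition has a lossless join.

No

Chase test. Columns are ProjID, Start, MgrID, PName, Budget, MName, Client; row i has aⱼ where attribute j ∈ Ri, else bᵢⱼ.
Initial tableau (one row per fragment):
  row 1: a1 a2 b13 a4 b15 b16 b17
  row 2: b21 a2 a3 a4 b25 a6 a7
  row 3: b31 b32 b33 a4 a5 a6 a7
Rows 2 and 3 agree on MName, Client; apply MName, Client→Budget and equate their Budget entries.
Rows 2 and 3 agree on MName; apply MName→ProjID, Client and equate their ProjID, Client entries.
Rows 1 and 2 agree on PName; apply PName→Client and equate their Client entries.
Rows 2 and 3 agree on ProjID; apply ProjID→MgrID and equate their MgrID entries.
Rows 2 and 3 agree on MgrID, Budget; apply MgrID, Budget→Start, MName and equate their Start, MName entries.
No row becomes fully distinguished — the join is lossy.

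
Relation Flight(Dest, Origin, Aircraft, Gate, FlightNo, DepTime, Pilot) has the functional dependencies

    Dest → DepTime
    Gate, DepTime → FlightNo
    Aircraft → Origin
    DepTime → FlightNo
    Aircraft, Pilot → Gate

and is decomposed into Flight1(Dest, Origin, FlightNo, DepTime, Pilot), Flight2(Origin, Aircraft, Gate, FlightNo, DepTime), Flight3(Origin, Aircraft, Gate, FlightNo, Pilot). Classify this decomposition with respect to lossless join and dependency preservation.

lossy but dependency-preserving

Lossless test (chase): applying each FD to every pair of rows produces no changes in the tableau, so no row becomes fully distinguished — the join is lossy.
Dependency preservation: every FD's attributes lie within a single fragment, so each can be enforced locally — preserved.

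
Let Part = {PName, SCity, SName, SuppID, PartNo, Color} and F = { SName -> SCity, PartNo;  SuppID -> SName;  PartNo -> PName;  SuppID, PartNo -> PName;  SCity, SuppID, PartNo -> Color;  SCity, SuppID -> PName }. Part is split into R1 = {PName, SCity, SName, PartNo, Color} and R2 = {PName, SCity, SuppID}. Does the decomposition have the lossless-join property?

Common attributes: R1 ∩ R2 = {PName, SCity}.
No dependency enlarges {PName, SCity}, so (PName, SCity)⁺ = {PName, SCity}.
The closure contains neither all of R1 = {PName, SCity, SName, PartNo, Color} nor all of R2 = {PName, SCity, SuppID}, so the common attributes are not a superkey of either fragment. The join is lossy.

No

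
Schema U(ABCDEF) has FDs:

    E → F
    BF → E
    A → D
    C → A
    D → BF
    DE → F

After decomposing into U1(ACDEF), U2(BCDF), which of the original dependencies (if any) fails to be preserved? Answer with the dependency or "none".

BF → E

Check BF → E: no single fragment contains all of {BEF}, and the restricted closure of {BF} across the fragments never reaches {E}.
E → F is preserved.
A → D is preserved.
C → A is preserved.
D → BF is preserved.
DE → F is preserved.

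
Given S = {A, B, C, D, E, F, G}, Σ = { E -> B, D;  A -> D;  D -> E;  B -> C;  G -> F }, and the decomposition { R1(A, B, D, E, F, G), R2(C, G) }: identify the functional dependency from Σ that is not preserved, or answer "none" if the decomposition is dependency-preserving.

Check B → C: no single fragment contains all of {B, C}, and the restricted closure of {B} across the fragments never reaches {C}.
E → B, D is preserved.
A → D is preserved.
D → E is preserved.
G → F is preserved.

B -> C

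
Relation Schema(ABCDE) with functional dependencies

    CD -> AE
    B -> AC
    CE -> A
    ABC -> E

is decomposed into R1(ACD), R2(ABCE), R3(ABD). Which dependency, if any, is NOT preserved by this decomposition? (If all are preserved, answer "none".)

CD -> AE

Check CD → AE: no single fragment contains all of {ACDE}, and the restricted closure of {CD} across the fragments never reaches {AE}.
B → AC is preserved.
CE → A is preserved.
ABC → E is preserved.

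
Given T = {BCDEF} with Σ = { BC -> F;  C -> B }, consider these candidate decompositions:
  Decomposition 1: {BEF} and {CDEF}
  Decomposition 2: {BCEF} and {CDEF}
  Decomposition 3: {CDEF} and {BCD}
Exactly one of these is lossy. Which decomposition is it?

Decomposition 1: common = {EF}, closure = {EF} → lossy.
Decomposition 2: common = {CEF}, closure = {BCEF} → lossless.
Decomposition 3: common = {CD}, closure = {BCDF} → lossless.

Decomposition 1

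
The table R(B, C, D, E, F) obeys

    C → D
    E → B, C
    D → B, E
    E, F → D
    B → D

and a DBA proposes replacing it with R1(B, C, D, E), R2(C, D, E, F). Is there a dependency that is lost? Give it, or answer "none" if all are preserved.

C → D lies within R1.
E → B, C lies within R1.
D → B, E lies within R1.
E, F → D lies within R2.
B → D lies within R1.
Every dependency is enforceable on the fragments, so the decomposition is dependency-preserving.

none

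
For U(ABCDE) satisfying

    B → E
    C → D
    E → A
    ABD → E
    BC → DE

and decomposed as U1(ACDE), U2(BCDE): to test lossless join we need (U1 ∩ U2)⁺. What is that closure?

U1 ∩ U2 = {CDE}.
E → A applies, adding A
Closure: {ACDE}.

ACDE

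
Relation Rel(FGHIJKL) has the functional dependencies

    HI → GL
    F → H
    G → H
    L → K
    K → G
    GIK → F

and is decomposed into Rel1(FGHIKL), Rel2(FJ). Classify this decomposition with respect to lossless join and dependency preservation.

lossy but dependency-preserving

Lossless test: (F)⁺ = {FH}, which is a superkey of neither fragment — lossy.
Dependency preservation: every FD's attributes lie within a single fragment, so each can be enforced locally — preserved.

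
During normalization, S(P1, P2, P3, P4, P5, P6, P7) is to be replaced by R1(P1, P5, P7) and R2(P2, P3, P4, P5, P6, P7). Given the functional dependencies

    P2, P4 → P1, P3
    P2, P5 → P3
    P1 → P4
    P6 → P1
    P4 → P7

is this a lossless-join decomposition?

No

Common attributes: R1 ∩ R2 = {P5, P7}.
No dependency enlarges {P5, P7}, so (P5, P7)⁺ = {P5, P7}.
The closure contains neither all of R1 = {P1, P5, P7} nor all of R2 = {P2, P3, P4, P5, P6, P7}, so the common attributes are not a superkey of either fragment. The join is lossy.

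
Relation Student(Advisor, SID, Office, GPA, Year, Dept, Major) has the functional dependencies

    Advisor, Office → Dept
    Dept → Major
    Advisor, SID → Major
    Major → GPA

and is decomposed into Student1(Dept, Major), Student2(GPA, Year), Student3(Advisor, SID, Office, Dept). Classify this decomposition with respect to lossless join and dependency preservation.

Lossless test (chase): Rows 1 and 3 agree on Dept; apply Dept→Major and equate their Major entries. Rows 1 and 3 agree on Major; apply Major→GPA and equate their GPA entries. No row becomes fully distinguished — the join is lossy.
Dependency preservation: the restricted closure of {Advisor, SID} across the fragments never reaches {Major}, so Advisor, SID → Major cannot be enforced without a join — not preserved.

lossy and not dependency-preserving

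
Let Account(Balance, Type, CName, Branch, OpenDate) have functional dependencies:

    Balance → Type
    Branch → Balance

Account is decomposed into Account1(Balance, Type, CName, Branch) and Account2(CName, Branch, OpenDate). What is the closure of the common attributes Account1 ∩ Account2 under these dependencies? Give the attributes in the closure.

Balance, Type, CName, Branch

Account1 ∩ Account2 = {CName, Branch}.
Branch → Balance applies, adding Balance
Balance → Type applies, adding Type
Closure: {Balance, Type, CName, Branch}.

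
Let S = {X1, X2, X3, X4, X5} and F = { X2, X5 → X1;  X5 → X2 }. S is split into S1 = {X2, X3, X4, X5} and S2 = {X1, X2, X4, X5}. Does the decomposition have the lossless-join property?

Common attributes: S1 ∩ S2 = {X2, X4, X5}.
Closure of {X2, X4, X5}: X2, X5 → X1 applies, adding X1. So (X2, X4, X5)⁺ = {X1, X2, X4, X5}.
This closure contains every attribute of S2, so S1 ∩ S2 → S2. The join is lossless.

Yes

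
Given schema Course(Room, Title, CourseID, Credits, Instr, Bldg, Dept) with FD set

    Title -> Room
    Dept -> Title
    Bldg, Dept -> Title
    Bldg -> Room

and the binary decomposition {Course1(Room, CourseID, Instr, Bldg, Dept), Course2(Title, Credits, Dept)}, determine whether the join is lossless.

Common attributes: Course1 ∩ Course2 = {Dept}.
Closure of {Dept}: Dept → Title applies, adding Title; Title → Room applies, adding Room. So (Dept)⁺ = {Room, Title, Dept}.
The closure contains neither all of Course1 = {Room, CourseID, Instr, Bldg, Dept} nor all of Course2 = {Title, Credits, Dept}, so the common attributes are not a superkey of either fragment. The join is lossy.

No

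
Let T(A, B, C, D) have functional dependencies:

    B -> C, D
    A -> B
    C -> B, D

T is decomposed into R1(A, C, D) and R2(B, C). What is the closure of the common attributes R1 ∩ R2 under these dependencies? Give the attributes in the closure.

B, C, D

R1 ∩ R2 = {C}.
C → B, D applies, adding B, D
Closure: {B, C, D}.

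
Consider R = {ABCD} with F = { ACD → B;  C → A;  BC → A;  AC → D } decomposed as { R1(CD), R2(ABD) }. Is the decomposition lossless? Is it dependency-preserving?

Lossless test: (D)⁺ = {D}, which is a superkey of neither fragment — lossy.
Dependency preservation: the restricted closure of {ACD} across the fragments never reaches {B}, so ACD → B cannot be enforced without a join — not preserved.

lossy and not dependency-preserving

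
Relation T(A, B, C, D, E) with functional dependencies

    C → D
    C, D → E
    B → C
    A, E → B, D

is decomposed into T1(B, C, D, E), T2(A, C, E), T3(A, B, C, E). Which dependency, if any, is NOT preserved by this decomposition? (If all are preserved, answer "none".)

none

C → D lies within T1.
C, D → E lies within T1.
B → C lies within T1.
A, E → B, D: restricted closure across fragments reaches B, D.
Every dependency is enforceable on the fragments, so the decomposition is dependency-preserving.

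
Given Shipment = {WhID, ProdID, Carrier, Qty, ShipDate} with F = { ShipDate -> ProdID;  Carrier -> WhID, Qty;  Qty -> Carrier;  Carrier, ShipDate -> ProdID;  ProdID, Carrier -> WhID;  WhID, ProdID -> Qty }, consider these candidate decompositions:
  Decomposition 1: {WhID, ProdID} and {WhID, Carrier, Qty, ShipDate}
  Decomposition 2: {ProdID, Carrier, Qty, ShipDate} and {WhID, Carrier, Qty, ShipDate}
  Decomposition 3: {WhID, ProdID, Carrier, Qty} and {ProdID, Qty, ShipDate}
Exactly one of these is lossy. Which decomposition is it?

Decomposition 1

Decomposition 1: common = {WhID}, closure = {WhID} → lossy.
Decomposition 2: common = {Carrier, Qty, ShipDate}, closure = {WhID, ProdID, Carrier, Qty, ShipDate} → lossless.
Decomposition 3: common = {ProdID, Qty}, closure = {WhID, ProdID, Carrier, Qty} → lossless.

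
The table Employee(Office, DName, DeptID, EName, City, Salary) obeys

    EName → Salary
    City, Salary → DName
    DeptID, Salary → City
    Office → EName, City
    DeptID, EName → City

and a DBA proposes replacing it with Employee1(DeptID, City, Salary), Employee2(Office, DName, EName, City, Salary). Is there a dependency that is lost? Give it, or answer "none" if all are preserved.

EName → Salary lies within Employee2.
City, Salary → DName lies within Employee2.
DeptID, Salary → City lies within Employee1.
Office → EName, City lies within Employee2.
DeptID, EName → City: restricted closure across fragments reaches City.
Every dependency is enforceable on the fragments, so the decomposition is dependency-preserving.

none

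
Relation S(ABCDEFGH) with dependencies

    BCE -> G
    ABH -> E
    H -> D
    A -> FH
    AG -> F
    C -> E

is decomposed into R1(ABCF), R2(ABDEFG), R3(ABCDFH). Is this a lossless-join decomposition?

No

Chase test. Columns are ABCDEFGH; row i has aⱼ where attribute j ∈ Ri, else bᵢⱼ.
Initial tableau (one row per fragment):
  row 1: a1 a2 a3 b14 b15 a6 b17 b18
  row 2: a1 a2 b23 a4 a5 a6 a7 b28
  row 3: a1 a2 a3 a4 b35 a6 b37 a8
Rows 1 and 2 agree on A; apply A→FH and equate their FH entries.
Rows 1 and 3 agree on A; apply A→FH and equate their FH entries.
Rows 1 and 3 agree on C; apply C→E and equate their E entries.
Rows 1 and 3 agree on BCE; apply BCE→G and equate their G entries.
Rows 1 and 2 agree on ABH; apply ABH→E and equate their E entries.
Rows 1 and 2 agree on H; apply H→D and equate their D entries.
No row becomes fully distinguished — the join is lossy.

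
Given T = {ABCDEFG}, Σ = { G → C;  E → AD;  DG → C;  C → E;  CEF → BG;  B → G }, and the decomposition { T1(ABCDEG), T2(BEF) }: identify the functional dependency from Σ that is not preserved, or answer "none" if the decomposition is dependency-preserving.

CEF → BG

Check CEF → BG: no single fragment contains all of {BCEFG}, and the restricted closure of {CEF} across the fragments never reaches {BG}.
G → C is preserved.
E → AD is preserved.
DG → C is preserved.
C → E is preserved.
B → G is preserved.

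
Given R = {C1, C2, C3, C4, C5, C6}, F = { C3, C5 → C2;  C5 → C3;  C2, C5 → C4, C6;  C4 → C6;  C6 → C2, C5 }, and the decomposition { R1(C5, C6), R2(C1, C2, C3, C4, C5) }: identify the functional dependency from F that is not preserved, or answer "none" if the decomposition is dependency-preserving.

C3, C5 → C2 lies within R2.
C5 → C3 lies within R2.
C2, C5 → C4, C6: restricted closure across fragments reaches C4, C6.
C4 → C6: restricted closure across fragments reaches C6.
C6 → C2, C5: restricted closure across fragments reaches C2, C5.
Every dependency is enforceable on the fragments, so the decomposition is dependency-preserving.

none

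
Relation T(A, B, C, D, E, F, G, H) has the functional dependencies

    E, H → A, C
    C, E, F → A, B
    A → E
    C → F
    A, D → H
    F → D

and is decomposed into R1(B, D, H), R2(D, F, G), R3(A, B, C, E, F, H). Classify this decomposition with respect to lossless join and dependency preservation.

Lossless test (chase): Rows 2 and 3 agree on F; apply F→D and equate their D entries. No row becomes fully distinguished — the join is lossy.
Dependency preservation: the restricted closure of {A, D} across the fragments never reaches {H}, so A, D → H cannot be enforced without a join — not preserved.

lossy and not dependency-preserving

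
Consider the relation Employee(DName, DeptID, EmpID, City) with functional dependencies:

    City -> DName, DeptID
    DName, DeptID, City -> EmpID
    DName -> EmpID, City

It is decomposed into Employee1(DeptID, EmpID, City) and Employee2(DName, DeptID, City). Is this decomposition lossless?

Yes

Common attributes: Employee1 ∩ Employee2 = {DeptID, City}.
Closure of {DeptID, City}: City → DName, DeptID applies, adding DName; DName, DeptID, City → EmpID applies, adding EmpID. So (DeptID, City)⁺ = {DName, DeptID, EmpID, City}.
This closure contains every attribute of Employee1, so Employee1 ∩ Employee2 → Employee1. The join is lossless.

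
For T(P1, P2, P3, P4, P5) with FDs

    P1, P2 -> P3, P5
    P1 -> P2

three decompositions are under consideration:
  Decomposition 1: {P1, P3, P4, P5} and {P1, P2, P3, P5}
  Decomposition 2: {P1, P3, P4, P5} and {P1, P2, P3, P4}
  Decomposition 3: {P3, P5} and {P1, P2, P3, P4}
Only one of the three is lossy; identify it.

Decomposition 3

Decomposition 1: common = {P1, P3, P5}, closure = {P1, P2, P3, P5} → lossless.
Decomposition 2: common = {P1, P3, P4}, closure = {P1, P2, P3, P4, P5} → lossless.
Decomposition 3: common = {P3}, closure = {P3} → lossy.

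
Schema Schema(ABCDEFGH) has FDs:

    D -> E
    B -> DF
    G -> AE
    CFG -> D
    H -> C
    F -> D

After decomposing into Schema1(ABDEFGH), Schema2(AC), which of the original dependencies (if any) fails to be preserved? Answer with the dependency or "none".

H -> C

Check H → C: no single fragment contains all of {CH}, and the restricted closure of {H} across the fragments never reaches {C}.
D → E is preserved.
B → DF is preserved.
G → AE is preserved.
CFG → D is preserved.
F → D is preserved.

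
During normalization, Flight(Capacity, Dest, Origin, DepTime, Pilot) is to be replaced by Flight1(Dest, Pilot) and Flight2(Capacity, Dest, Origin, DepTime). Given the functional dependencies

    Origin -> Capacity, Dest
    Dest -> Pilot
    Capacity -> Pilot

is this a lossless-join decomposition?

Yes

Common attributes: Flight1 ∩ Flight2 = {Dest}.
Closure of {Dest}: Dest → Pilot applies, adding Pilot. So (Dest)⁺ = {Dest, Pilot}.
This closure contains every attribute of Flight1, so Flight1 ∩ Flight2 → Flight1. The join is lossless.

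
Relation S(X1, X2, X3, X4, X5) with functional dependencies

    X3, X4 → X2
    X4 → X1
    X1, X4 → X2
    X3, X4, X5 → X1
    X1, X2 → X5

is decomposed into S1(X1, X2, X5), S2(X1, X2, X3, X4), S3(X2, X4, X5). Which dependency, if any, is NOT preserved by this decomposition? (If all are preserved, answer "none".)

none

X3, X4 → X2 lies within S2.
X4 → X1 lies within S2.
X1, X4 → X2 lies within S2.
X3, X4, X5 → X1: restricted closure across fragments reaches X1.
X1, X2 → X5 lies within S1.
Every dependency is enforceable on the fragments, so the decomposition is dependency-preserving.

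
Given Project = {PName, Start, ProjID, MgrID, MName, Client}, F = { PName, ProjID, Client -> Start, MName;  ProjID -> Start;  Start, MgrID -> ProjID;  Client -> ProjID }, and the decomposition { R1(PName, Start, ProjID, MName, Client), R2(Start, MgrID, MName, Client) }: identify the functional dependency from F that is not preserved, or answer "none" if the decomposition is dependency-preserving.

Check Start, MgrID → ProjID: no single fragment contains all of {Start, ProjID, MgrID}, and the restricted closure of {Start, MgrID} across the fragments never reaches {ProjID}.
PName, ProjID, Client → Start, MName is preserved.
ProjID → Start is preserved.
Client → ProjID is preserved.

Start, MgrID -> ProjID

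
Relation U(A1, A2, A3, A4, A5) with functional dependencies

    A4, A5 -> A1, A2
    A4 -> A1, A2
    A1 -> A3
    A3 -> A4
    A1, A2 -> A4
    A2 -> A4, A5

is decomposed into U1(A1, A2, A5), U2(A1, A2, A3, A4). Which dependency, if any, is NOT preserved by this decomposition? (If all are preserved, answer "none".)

A4, A5 → A1, A2: restricted closure across fragments reaches A1, A2.
A4 → A1, A2 lies within U2.
A1 → A3 lies within U2.
A3 → A4 lies within U2.
A1, A2 → A4 lies within U2.
A2 → A4, A5: restricted closure across fragments reaches A4, A5.
Every dependency is enforceable on the fragments, so the decomposition is dependency-preserving.

none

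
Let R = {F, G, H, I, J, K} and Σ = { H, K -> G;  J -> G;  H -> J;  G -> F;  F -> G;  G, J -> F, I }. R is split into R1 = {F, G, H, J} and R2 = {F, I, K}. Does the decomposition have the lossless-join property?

Common attributes: R1 ∩ R2 = {F}.
Closure of {F}: F → G applies, adding G. So (F)⁺ = {F, G}.
The closure contains neither all of R1 = {F, G, H, J} nor all of R2 = {F, I, K}, so the common attributes are not a superkey of either fragment. The join is lossy.

No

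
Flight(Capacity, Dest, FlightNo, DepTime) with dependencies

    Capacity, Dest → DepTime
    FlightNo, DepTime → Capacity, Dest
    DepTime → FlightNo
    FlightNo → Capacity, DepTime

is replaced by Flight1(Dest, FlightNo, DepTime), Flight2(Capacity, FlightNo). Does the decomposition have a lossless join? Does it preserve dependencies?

lossless but not dependency-preserving

Lossless test: (FlightNo)⁺ = {Capacity, Dest, FlightNo, DepTime}, which contains all of one fragment — lossless.
Dependency preservation: the restricted closure of {Capacity, Dest} across the fragments never reaches {DepTime}, so Capacity, Dest → DepTime cannot be enforced without a join — not preserved.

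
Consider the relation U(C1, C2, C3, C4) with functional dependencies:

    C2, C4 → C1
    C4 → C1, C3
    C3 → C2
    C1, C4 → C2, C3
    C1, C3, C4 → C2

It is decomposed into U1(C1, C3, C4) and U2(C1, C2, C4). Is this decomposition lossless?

Yes

Common attributes: U1 ∩ U2 = {C1, C4}.
Closure of {C1, C4}: C4 → C1, C3 applies, adding C3; C3 → C2 applies, adding C2. So (C1, C4)⁺ = {C1, C2, C3, C4}.
This closure contains every attribute of U1, so U1 ∩ U2 → U1. The join is lossless.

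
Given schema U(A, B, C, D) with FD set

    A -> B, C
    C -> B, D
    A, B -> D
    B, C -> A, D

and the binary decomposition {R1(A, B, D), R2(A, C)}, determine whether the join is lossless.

Yes

Common attributes: R1 ∩ R2 = {A}.
Closure of {A}: A → B, C applies, adding B, C; C → B, D applies, adding D. So (A)⁺ = {A, B, C, D}.
This closure contains every attribute of R1, so R1 ∩ R2 → R1. The join is lossless.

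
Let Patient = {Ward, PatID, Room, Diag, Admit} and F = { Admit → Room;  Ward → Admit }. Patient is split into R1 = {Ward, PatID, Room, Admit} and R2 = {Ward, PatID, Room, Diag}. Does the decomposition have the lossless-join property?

Yes

Common attributes: R1 ∩ R2 = {Ward, PatID, Room}.
Closure of {Ward, PatID, Room}: Ward → Admit applies, adding Admit. So (Ward, PatID, Room)⁺ = {Ward, PatID, Room, Admit}.
This closure contains every attribute of R1, so R1 ∩ R2 → R1. The join is lossless.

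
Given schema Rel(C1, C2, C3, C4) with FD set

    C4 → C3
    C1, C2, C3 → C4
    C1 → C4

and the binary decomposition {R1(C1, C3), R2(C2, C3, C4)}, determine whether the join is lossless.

Common attributes: R1 ∩ R2 = {C3}.
No dependency enlarges {C3}, so (C3)⁺ = {C3}.
The closure contains neither all of R1 = {C1, C3} nor all of R2 = {C2, C3, C4}, so the common attributes are not a superkey of either fragment. The join is lossy.

No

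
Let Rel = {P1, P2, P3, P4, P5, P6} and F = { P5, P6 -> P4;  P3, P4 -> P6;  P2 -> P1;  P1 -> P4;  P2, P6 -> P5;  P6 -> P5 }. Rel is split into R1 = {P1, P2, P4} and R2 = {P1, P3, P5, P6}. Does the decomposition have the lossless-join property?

No

Common attributes: R1 ∩ R2 = {P1}.
Closure of {P1}: P1 → P4 applies, adding P4. So (P1)⁺ = {P1, P4}.
The closure contains neither all of R1 = {P1, P2, P4} nor all of R2 = {P1, P3, P5, P6}, so the common attributes are not a superkey of either fragment. The join is lossy.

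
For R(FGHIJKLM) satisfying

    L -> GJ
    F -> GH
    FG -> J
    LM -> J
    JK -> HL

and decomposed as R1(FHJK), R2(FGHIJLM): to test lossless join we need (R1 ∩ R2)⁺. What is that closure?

R1 ∩ R2 = {FHJ}.
F → GH applies, adding G
Closure: {FGHJ}.

FGHJ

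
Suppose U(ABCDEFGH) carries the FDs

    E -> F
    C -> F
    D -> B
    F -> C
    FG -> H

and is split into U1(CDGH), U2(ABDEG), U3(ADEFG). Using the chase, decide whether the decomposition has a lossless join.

No

Chase test. Columns are ABCDEFGH; row i has aⱼ where attribute j ∈ Ui, else bᵢⱼ.
Initial tableau (one row per fragment):
  row 1: b11 b12 a3 a4 b15 b16 a7 a8
  row 2: a1 a2 b23 a4 a5 b26 a7 b28
  row 3: a1 b32 b33 a4 a5 a6 a7 b38
Rows 2 and 3 agree on E; apply E→F and equate their F entries.
Rows 1 and 2 agree on D; apply D→B and equate their B entries.
Rows 1 and 3 agree on D; apply D→B and equate their B entries.
Rows 2 and 3 agree on F; apply F→C and equate their C entries.
Rows 2 and 3 agree on FG; apply FG→H and equate their H entries.
No row becomes fully distinguished — the join is lossy.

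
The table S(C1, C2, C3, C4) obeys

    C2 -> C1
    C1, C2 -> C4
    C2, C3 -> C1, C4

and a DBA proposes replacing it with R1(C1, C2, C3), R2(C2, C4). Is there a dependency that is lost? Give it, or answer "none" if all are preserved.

C2 → C1 lies within R1.
C1, C2 → C4: restricted closure across fragments reaches C4.
C2, C3 → C1, C4: restricted closure across fragments reaches C1, C4.
Every dependency is enforceable on the fragments, so the decomposition is dependency-preserving.

none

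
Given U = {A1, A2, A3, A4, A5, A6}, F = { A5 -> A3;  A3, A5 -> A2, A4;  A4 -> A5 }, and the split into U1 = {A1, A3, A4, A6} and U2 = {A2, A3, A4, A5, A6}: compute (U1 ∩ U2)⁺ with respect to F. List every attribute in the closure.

U1 ∩ U2 = {A3, A4, A6}.
A4 → A5 applies, adding A5
A3, A5 → A2, A4 applies, adding A2
Closure: {A2, A3, A4, A5, A6}.

A2, A3, A4, A5, A6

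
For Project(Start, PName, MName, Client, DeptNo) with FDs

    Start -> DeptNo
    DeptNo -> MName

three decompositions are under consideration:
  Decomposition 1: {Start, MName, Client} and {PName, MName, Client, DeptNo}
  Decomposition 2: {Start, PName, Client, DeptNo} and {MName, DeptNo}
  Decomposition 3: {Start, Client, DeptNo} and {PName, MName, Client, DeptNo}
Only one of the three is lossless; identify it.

Decomposition 2

Decomposition 1: common = {MName, Client}, closure = {MName, Client} → lossy.
Decomposition 2: common = {DeptNo}, closure = {MName, DeptNo} → lossless.
Decomposition 3: common = {Client, DeptNo}, closure = {MName, Client, DeptNo} → lossy.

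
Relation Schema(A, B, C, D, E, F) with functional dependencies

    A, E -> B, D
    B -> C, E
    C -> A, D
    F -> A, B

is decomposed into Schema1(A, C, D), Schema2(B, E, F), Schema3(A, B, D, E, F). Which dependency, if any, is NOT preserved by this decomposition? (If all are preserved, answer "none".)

Check B → C, E: no single fragment contains all of {B, C, E}, and the restricted closure of {B} across the fragments never reaches {C, E}.
A, E → B, D is preserved.
C → A, D is preserved.
F → A, B is preserved.

B -> C, E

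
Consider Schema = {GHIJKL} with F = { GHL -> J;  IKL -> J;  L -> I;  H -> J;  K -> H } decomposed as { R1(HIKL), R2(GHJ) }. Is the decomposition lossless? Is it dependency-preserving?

Lossless test: (H)⁺ = {HJ}, which is a superkey of neither fragment — lossy.
Dependency preservation: GHL → J; IKL → J are not contained in any single fragment, but the restricted closure of each left-hand side across the fragments still reaches the right-hand side; the remaining FDs each lie inside some fragment. All dependencies are preserved.

lossy but dependency-preserving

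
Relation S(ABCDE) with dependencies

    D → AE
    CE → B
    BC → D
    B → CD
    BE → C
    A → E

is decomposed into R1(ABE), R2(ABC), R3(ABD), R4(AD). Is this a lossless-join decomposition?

Yes

Chase test. Columns are ABCDE; row i has aⱼ where attribute j ∈ Ri, else bᵢⱼ.
Initial tableau (one row per fragment):
  row 1: a1 a2 b13 b14 a5
  row 2: a1 a2 a3 b24 b25
  row 3: a1 a2 b33 a4 b35
  row 4: a1 b42 b43 a4 b45
Rows 3 and 4 agree on D; apply D→AE and equate their AE entries.
Rows 1 and 2 agree on B; apply B→CD and equate their CD entries.
Rows 1 and 3 agree on B; apply B→CD and equate their CD entries.
Rows 1 and 2 agree on A; apply A→E and equate their E entries.
Rows 1 and 3 agree on A; apply A→E and equate their E entries.
Row 1 is now all distinguished symbols — the join is lossless.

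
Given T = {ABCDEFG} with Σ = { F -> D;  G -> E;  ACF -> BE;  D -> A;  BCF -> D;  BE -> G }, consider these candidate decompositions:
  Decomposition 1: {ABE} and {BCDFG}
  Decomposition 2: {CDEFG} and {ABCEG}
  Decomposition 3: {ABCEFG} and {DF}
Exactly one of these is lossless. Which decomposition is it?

Decomposition 1: common = {B}, closure = {B} → lossy.
Decomposition 2: common = {CEG}, closure = {CEG} → lossy.
Decomposition 3: common = {F}, closure = {ADF} → lossless.

Decomposition 3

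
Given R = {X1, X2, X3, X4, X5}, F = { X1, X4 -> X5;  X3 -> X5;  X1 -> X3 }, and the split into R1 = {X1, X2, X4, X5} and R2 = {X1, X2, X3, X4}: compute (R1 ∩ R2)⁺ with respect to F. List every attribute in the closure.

X1, X2, X3, X4, X5

R1 ∩ R2 = {X1, X2, X4}.
X1, X4 → X5 applies, adding X5
X1 → X3 applies, adding X3
Closure: {X1, X2, X3, X4, X5}.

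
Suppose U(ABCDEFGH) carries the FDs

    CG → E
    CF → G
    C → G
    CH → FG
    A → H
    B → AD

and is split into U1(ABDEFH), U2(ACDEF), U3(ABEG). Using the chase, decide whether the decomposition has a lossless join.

Chase test. Columns are ABCDEFGH; row i has aⱼ where attribute j ∈ Ui, else bᵢⱼ.
Initial tableau (one row per fragment):
  row 1: a1 a2 b13 a4 a5 a6 b17 a8
  row 2: a1 b22 a3 a4 a5 a6 b27 b28
  row 3: a1 a2 b33 b34 a5 b36 a7 b38
Rows 1 and 2 agree on A; apply A→H and equate their H entries.
Rows 1 and 3 agree on A; apply A→H and equate their H entries.
Rows 1 and 3 agree on B; apply B→AD and equate their AD entries.
No row becomes fully distinguished — the join is lossy.

No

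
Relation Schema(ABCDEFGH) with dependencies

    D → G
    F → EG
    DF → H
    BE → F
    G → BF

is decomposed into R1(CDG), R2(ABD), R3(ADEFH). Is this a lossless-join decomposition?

No

Chase test. Columns are ABCDEFGH; row i has aⱼ where attribute j ∈ Ri, else bᵢⱼ.
Initial tableau (one row per fragment):
  row 1: b11 b12 a3 a4 b15 b16 a7 b18
  row 2: a1 a2 b23 a4 b25 b26 b27 b28
  row 3: a1 b32 b33 a4 a5 a6 b37 a8
Rows 1 and 2 agree on D; apply D→G and equate their G entries.
Rows 1 and 3 agree on D; apply D→G and equate their G entries.
Rows 1 and 2 agree on G; apply G→BF and equate their BF entries.
Rows 1 and 3 agree on G; apply G→BF and equate their BF entries.
Rows 1 and 2 agree on F; apply F→EG and equate their EG entries.
Rows 1 and 3 agree on F; apply F→EG and equate their EG entries.
Rows 1 and 2 agree on DF; apply DF→H and equate their H entries.
Rows 1 and 3 agree on DF; apply DF→H and equate their H entries.
No row becomes fully distinguished — the join is lossy.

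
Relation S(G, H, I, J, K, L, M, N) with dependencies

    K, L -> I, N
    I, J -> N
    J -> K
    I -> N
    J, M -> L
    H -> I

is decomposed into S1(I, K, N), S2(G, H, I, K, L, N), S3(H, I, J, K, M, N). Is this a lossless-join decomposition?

No

Chase test. Columns are G, H, I, J, K, L, M, N; row i has aⱼ where attribute j ∈ Si, else bᵢⱼ.
Initial tableau (one row per fragment):
  row 1: b11 b12 a3 b14 a5 b16 b17 a8
  row 2: a1 a2 a3 b24 a5 a6 b27 a8
  row 3: b31 a2 a3 a4 a5 b36 a7 a8
No row becomes fully distinguished — the join is lossy.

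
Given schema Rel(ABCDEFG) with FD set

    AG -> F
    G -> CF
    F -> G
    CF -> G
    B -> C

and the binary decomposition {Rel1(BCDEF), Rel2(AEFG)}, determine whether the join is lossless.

Common attributes: Rel1 ∩ Rel2 = {EF}.
Closure of {EF}: F → G applies, adding G; G → CF applies, adding C. So (EF)⁺ = {CEFG}.
The closure contains neither all of Rel1 = {BCDEF} nor all of Rel2 = {AEFG}, so the common attributes are not a superkey of either fragment. The join is lossy.

No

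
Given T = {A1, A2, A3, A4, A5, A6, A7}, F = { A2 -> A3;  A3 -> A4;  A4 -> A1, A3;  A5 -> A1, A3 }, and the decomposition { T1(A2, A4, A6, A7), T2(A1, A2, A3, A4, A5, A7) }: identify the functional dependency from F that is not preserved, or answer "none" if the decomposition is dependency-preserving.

none

A2 → A3 lies within T2.
A3 → A4 lies within T2.
A4 → A1, A3 lies within T2.
A5 → A1, A3 lies within T2.
Every dependency is enforceable on the fragments, so the decomposition is dependency-preserving.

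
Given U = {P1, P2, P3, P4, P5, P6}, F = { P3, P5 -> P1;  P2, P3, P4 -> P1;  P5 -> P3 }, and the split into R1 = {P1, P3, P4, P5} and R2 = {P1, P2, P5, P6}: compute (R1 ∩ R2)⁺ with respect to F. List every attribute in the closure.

R1 ∩ R2 = {P1, P5}.
P5 → P3 applies, adding P3
Closure: {P1, P3, P5}.

P1, P3, P5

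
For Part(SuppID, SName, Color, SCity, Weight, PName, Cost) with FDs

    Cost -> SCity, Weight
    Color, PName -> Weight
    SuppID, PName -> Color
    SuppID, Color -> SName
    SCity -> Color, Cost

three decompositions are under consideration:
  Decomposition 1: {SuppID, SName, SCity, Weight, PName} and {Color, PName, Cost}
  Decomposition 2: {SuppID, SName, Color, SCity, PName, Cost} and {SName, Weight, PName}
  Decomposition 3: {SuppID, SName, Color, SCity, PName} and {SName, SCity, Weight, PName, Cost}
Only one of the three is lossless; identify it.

Decomposition 1: common = {PName}, closure = {PName} → lossy.
Decomposition 2: common = {SName, PName}, closure = {SName, PName} → lossy.
Decomposition 3: common = {SName, SCity, PName}, closure = {SName, Color, SCity, Weight, PName, Cost} → lossless.

Decomposition 3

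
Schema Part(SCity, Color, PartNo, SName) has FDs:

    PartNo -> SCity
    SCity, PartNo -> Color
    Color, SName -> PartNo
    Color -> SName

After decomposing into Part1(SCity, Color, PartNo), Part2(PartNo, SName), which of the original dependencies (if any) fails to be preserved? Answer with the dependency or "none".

PartNo → SCity lies within Part1.
SCity, PartNo → Color lies within Part1.
Color, SName → PartNo: restricted closure across fragments reaches PartNo.
Color → SName: restricted closure across fragments reaches SName.
Every dependency is enforceable on the fragments, so the decomposition is dependency-preserving.

none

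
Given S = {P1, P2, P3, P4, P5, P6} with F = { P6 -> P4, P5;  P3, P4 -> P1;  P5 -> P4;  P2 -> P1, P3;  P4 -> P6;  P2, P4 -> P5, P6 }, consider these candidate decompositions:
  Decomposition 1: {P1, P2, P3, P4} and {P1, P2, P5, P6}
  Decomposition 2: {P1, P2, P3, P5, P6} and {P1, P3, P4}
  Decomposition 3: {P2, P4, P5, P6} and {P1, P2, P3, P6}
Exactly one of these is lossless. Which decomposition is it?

Decomposition 1: common = {P1, P2}, closure = {P1, P2, P3} → lossy.
Decomposition 2: common = {P1, P3}, closure = {P1, P3} → lossy.
Decomposition 3: common = {P2, P6}, closure = {P1, P2, P3, P4, P5, P6} → lossless.

Decomposition 3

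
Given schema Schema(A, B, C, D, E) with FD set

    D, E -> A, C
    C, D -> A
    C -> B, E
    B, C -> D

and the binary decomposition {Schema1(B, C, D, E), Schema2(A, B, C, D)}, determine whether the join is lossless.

Yes

Common attributes: Schema1 ∩ Schema2 = {B, C, D}.
Closure of {B, C, D}: C, D → A applies, adding A; C → B, E applies, adding E. So (B, C, D)⁺ = {A, B, C, D, E}.
This closure contains every attribute of Schema1, so Schema1 ∩ Schema2 → Schema1. The join is lossless.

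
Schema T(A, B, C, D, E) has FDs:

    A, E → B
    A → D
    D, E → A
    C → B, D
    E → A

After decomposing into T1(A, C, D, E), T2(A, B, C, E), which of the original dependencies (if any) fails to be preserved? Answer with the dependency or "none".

A, E → B lies within T2.
A → D lies within T1.
D, E → A lies within T1.
C → B, D: restricted closure across fragments reaches B, D.
E → A lies within T1.
Every dependency is enforceable on the fragments, so the decomposition is dependency-preserving.

none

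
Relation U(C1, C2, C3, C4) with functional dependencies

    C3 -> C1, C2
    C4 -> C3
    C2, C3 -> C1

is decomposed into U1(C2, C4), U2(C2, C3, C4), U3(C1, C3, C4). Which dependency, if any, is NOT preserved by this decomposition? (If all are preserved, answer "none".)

C3 → C1, C2: restricted closure across fragments reaches C1, C2.
C4 → C3 lies within U2.
C2, C3 → C1: restricted closure across fragments reaches C1.
Every dependency is enforceable on the fragments, so the decomposition is dependency-preserving.

none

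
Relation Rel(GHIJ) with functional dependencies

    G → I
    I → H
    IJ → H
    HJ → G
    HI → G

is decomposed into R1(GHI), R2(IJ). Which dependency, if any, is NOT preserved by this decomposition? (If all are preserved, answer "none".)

Check HJ → G: no single fragment contains all of {GHJ}, and the restricted closure of {HJ} across the fragments never reaches {G}.
G → I is preserved.
I → H is preserved.
IJ → H is preserved.
HI → G is preserved.

HJ → G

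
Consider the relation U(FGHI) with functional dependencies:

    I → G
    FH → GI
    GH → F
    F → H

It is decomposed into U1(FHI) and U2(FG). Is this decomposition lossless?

Common attributes: U1 ∩ U2 = {F}.
Closure of {F}: F → H applies, adding H; FH → GI applies, adding GI. So (F)⁺ = {FGHI}.
This closure contains every attribute of U1, so U1 ∩ U2 → U1. The join is lossless.

Yes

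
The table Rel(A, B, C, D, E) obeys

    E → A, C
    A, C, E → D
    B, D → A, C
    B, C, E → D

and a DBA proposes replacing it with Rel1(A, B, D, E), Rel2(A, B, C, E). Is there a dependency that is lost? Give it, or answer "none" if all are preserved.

Check B, D → A, C: no single fragment contains all of {A, B, C, D}, and the restricted closure of {B, D} across the fragments never reaches {A, C}.
E → A, C is preserved.
A, C, E → D is preserved.
B, C, E → D is preserved.

B, D → A, C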